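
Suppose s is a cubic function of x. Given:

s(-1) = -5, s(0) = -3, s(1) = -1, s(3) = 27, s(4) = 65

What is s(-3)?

-33

Write s(x) = ax³ + bx² + cx + d; the 5 given values yield a linear system in the 4 coefficients.
Solving, s(x) = x³ + x - 3.
Then s(-3) = -33.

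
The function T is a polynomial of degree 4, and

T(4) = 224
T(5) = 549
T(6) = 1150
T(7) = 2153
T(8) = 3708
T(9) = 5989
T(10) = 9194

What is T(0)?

4

First differences: 325, 601, 1003, 1555, 2281, 3205. Second differences: 276, 402, 552, 726, 924. Third differences: 126, 150, 174, 198. Fourth differences: 24, 24, 24.
Level-4 differences are constant, so T has degree 4.
Fitting a degree-4 polynomial gives T(x) = x^4 - x³ + 2x² - x + 4.
The constant term is T(0) = 4.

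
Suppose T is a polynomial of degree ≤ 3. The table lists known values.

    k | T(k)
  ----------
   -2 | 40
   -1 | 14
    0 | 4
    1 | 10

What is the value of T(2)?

32

First differences: -26, -10, 6. Second differences: 16, 16.
Level-2 differences are constant, so T has degree 2.
Fitting a degree-2 polynomial gives T(k) = 8k² - 2k + 4.
Then T(2) = 32.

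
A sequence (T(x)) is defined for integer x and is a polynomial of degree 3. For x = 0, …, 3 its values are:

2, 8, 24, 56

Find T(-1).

Write T(x) = ax³ + bx² + cx + d; the 4 given values yield a linear system in the 4 coefficients.
Solving, T(x) = x³ + 2x² + 3x + 2.
Then T(-1) = 0.

0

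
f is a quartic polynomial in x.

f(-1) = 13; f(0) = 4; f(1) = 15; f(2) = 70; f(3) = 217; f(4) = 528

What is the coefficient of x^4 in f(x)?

1

First differences: -9, 11, 55, 147, 311. Second differences: 20, 44, 92, 164. Third differences: 24, 48, 72. Fourth differences: 24, 24.
Level-4 differences are constant, so f has degree 4.
Fitting a degree-4 polynomial gives f(x) = x^4 + 2x³ + 9x² - x + 4.
The coefficient of x^4 is 1.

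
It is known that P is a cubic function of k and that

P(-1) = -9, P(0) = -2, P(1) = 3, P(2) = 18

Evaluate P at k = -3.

-77

Write P(k) = ak³ + bk² + ck + d; the 4 given values yield a linear system in the 4 coefficients.
Solving, P(k) = 2k³ - k² + 4k - 2.
Then P(-3) = -77.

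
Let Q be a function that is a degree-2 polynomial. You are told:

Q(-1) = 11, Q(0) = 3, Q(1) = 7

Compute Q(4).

Write Q(x) = ax² + bx + c; the 3 given values yield a linear system in the 3 coefficients.
Solving, Q(x) = 6x² - 2x + 3.
Then Q(4) = 91.

91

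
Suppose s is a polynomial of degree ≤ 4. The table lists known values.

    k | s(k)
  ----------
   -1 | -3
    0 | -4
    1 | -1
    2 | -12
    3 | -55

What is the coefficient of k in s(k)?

First differences: -1, 3, -11, -43. Second differences: 4, -14, -32. Third differences: -18, -18.
Level-3 differences are constant, so s has degree 3.
Fitting a degree-3 polynomial gives s(k) = -3k³ + 2k² + 4k - 4.
The coefficient of k is 4.

4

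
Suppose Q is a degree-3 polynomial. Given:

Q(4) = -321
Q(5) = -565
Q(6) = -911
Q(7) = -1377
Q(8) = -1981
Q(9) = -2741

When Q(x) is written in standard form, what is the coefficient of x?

Write Q(x) = ax³ + bx² + cx + d; the 6 given values yield a linear system in the 4 coefficients.
Solving, Q(x) = -3x³ - 6x² - 7x - 5.
The coefficient of x is -7.

-7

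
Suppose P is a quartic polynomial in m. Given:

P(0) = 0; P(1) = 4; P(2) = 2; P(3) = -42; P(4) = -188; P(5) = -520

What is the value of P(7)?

-2198

Write P(m) = am^4 + bm³ + cm² + dm + e; the 6 given values yield a linear system in the 5 coefficients.
Solving, P(m) = -m^4 + 4m² + m.
Then P(7) = -2198.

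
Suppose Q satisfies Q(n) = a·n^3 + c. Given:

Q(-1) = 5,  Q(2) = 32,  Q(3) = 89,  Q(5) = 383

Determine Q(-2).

-16

From Q(-1) = 5 and Q(2) = 32: -1a + c = 5 and 8a + c = 32.
Subtracting: 9a = 27, so a = 3; then c = 5 − 3·(-1) = 8.
So Q(n) = 3n³ + 8, and Q(-2) = -16.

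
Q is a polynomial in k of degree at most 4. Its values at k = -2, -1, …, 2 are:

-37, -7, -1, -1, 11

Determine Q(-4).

First differences: 30, 6, 0, 12. Second differences: -24, -6, 12. Third differences: 18, 18.
Level-3 differences are constant, so Q has degree 3.
Fitting a degree-3 polynomial gives Q(k) = 3k³ - 3k² - 1.
Then Q(-4) = -241.

-241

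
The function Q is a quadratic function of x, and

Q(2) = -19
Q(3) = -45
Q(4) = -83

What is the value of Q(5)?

Write Q(x) = ax² + bx + c; the 3 given values yield a linear system in the 3 coefficients.
Solving, Q(x) = -6x² + 4x - 3.
Then Q(5) = -133.

-133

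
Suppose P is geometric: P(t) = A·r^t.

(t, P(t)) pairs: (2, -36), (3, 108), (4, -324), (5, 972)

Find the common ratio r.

Consecutive ratio: 108/(-36) = -3, and -324/108 = -3, so r = -3.
Then A·(-3)^2 = -36 gives A = -4, and P(t) = -4·(-3)^t.

-3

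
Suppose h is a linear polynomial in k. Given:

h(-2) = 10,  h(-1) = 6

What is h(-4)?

Write h(k) = ak + b; the 2 given values yield a linear system in the 2 coefficients.
Solving, h(k) = -4k + 2.
Then h(-4) = 18.

18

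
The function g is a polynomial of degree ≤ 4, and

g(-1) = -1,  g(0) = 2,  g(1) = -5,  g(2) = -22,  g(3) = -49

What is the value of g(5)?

Write g(m) = am^4 + bm³ + cm² + dm + e; the 5 given values yield a linear system in the 5 coefficients.
Solving, the top 2 coefficients vanish, and g(m) = -5m² - 2m + 2.
Then g(5) = -133.

-133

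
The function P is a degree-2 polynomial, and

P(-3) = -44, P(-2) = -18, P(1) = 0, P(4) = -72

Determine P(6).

-170

Write P(m) = am² + bm + c; the 4 given values yield a linear system in the 3 coefficients.
Solving, P(m) = -5m² + m + 4.
Then P(6) = -170.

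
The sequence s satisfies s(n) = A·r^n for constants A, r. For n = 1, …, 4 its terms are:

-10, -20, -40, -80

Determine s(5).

Consecutive ratio: -20/(-10) = 2, and -40/(-20) = 2, so r = 2.
Then A·2^1 = -10 gives A = -5, and s(n) = -5·2^n.
s(5) = -5·2^5 = -160.

-160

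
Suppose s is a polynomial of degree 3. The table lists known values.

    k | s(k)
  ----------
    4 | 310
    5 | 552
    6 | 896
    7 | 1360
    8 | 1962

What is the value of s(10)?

Write s(k) = ak³ + bk² + ck + d; the 5 given values yield a linear system in the 4 coefficients.
Solving, s(k) = 3k³ + 6k² + 5k + 2.
Then s(10) = 3652.

3652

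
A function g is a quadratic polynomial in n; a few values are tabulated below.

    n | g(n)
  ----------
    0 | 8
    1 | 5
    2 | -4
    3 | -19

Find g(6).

Write g(n) = an² + bn + c; the 4 given values yield a linear system in the 3 coefficients.
Solving, g(n) = -3n² + 8.
Then g(6) = -100.

-100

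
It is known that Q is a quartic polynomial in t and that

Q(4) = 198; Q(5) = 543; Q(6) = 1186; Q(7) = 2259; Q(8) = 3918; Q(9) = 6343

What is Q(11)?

14331

First differences: 345, 643, 1073, 1659, 2425. Second differences: 298, 430, 586, 766. Third differences: 132, 156, 180. Fourth differences: 24, 24.
Level-4 differences are constant, so Q has degree 4.
Fitting a degree-4 polynomial gives Q(t) = t^4 - 2t² - 6t - 2.
Then Q(11) = 14331.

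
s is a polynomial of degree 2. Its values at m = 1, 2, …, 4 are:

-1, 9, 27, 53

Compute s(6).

First differences: 10, 18, 26. Second differences: 8, 8.
Level-2 differences are constant, so s has degree 2.
Fitting a degree-2 polynomial gives s(m) = 4m² - 2m - 3.
Then s(6) = 129.

129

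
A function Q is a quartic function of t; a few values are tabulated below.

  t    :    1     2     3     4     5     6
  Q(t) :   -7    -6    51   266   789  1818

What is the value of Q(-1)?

Write Q(t) = at^4 + bt³ + ct² + dt + e; the 6 given values yield a linear system in the 5 coefficients.
Solving, Q(t) = 2t^4 - 3t³ - 4t² + 4t - 6.
Then Q(-1) = -9.

-9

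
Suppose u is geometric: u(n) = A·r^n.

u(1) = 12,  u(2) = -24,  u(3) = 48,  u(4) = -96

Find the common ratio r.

Consecutive ratio: -24/12 = -2, and 48/(-24) = -2, so r = -2.
Then A·(-2)^1 = 12 gives A = -6, and u(n) = -6·(-2)^n.

-2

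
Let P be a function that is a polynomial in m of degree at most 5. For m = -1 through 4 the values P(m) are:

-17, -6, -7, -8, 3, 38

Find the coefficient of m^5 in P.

Write P(m) = am^5 + bm^4 + cm³ + dm² + em + p; the 6 given values yield a linear system in the 6 coefficients.
Solving, the top 2 coefficients vanish, and P(m) = 2m³ - 6m² + 3m - 6.
The coefficient of m^5 is 0.

0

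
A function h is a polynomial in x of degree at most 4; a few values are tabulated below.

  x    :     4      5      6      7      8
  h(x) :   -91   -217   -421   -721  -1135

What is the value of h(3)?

First differences: -126, -204, -300, -414. Second differences: -78, -96, -114. Third differences: -18, -18.
Level-3 differences are constant, so h has degree 3.
Fitting a degree-3 polynomial gives h(x) = -3x³ + 6x² + 3x - 7.
Then h(3) = -25.

-25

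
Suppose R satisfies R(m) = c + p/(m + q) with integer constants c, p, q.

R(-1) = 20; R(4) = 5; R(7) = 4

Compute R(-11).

(R(m) − c)(m + q) = p for each data point; the three points give a linear system in c and q, then p follows.
Solving: c = 2, q = 2, p = 18, so R(m) = 2 + 18/(m + 2).
Then R(-11) = 2 + 18/(-9) = 0.

0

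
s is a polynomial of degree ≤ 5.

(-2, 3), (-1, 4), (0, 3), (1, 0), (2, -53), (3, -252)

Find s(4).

First differences: 1, -1, -3, -53, -199. Second differences: -2, -2, -50, -146. Third differences: 0, -48, -96. Fourth differences: -48, -48.
Level-4 differences are constant, so s has degree 4.
Fitting a degree-4 polynomial gives s(k) = -2k^4 - 4k³ + k² + 2k + 3.
Then s(4) = -741.

-741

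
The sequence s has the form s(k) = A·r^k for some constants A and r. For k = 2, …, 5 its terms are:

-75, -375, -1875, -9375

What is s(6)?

-46875

Consecutive ratio: -375/(-75) = 5, and -1875/(-375) = 5, so r = 5.
Then A·5^2 = -75 gives A = -3, and s(k) = -3·5^k.
s(6) = -3·5^6 = -46875.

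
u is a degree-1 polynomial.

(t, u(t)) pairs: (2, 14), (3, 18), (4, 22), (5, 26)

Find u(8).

38

Write u(t) = at + b; the 4 given values yield a linear system in the 2 coefficients.
Solving, u(t) = 4t + 6.
Then u(8) = 38.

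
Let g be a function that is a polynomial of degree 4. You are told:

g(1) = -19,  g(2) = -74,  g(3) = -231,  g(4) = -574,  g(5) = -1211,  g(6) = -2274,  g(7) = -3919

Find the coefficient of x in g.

-6

First differences: -55, -157, -343, -637, -1063, -1645. Second differences: -102, -186, -294, -426, -582. Third differences: -84, -108, -132, -156. Fourth differences: -24, -24, -24.
Level-4 differences are constant, so g has degree 4.
Fitting a degree-4 polynomial gives g(x) = -x^4 - 4x³ - 2x² - 6x - 6.
The coefficient of x is -6.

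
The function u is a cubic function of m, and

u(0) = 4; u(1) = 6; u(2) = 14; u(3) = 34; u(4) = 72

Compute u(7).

First differences: 2, 8, 20, 38. Second differences: 6, 12, 18. Third differences: 6, 6.
Level-3 differences are constant, so u has degree 3.
Fitting a degree-3 polynomial gives u(m) = m³ + m + 4.
Then u(7) = 354.

354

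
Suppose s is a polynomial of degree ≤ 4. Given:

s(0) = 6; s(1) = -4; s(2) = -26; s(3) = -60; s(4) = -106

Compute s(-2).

Write s(m) = am^4 + bm³ + cm² + dm + e; the 5 given values yield a linear system in the 5 coefficients.
Solving, the top 2 coefficients vanish, and s(m) = -6m² - 4m + 6.
Then s(-2) = -10.

-10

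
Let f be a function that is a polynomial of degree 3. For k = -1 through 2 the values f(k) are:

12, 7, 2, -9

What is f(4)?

Write f(k) = ak³ + bk² + ck + d; the 4 given values yield a linear system in the 4 coefficients.
Solving, f(k) = -k³ - 4k + 7.
Then f(4) = -73.

-73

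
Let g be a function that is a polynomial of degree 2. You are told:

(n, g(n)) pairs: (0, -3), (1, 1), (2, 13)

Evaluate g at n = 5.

97

Write g(n) = an² + bn + c; the 3 given values yield a linear system in the 3 coefficients.
Solving, g(n) = 4n² - 3.
Then g(5) = 97.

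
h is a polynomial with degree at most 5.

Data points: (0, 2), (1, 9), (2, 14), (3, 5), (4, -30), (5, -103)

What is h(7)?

Write h(k) = ak^5 + bk^4 + ck³ + dk² + ek + p; the 6 given values yield a linear system in the 6 coefficients.
Solving, the top 2 coefficients vanish, and h(k) = -2k³ + 5k² + 4k + 2.
Then h(7) = -411.

-411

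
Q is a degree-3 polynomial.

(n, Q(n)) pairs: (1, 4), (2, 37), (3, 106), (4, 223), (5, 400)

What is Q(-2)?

Write Q(n) = an³ + bn² + cn + d; the 5 given values yield a linear system in the 4 coefficients.
Solving, Q(n) = 2n³ + 6n² + n - 5.
Then Q(-2) = 1.

1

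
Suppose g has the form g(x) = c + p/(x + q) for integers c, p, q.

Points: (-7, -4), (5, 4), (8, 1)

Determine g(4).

(g(x) − c)(x + q) = p for each data point; the three points give a linear system in c and q, then p follows.
Solving: c = -2, q = -2, p = 18, so g(x) = -2 + 18/(x − 2).
Then g(4) = -2 + 18/2 = 7.

7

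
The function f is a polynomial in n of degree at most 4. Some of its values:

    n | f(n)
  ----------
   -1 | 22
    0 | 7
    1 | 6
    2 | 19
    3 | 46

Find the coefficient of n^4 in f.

0

First differences: -15, -1, 13, 27. Second differences: 14, 14, 14.
Level-2 differences are constant, so f has degree 2.
Fitting a degree-2 polynomial gives f(n) = 7n² - 8n + 7.
The coefficient of n^4 is 0.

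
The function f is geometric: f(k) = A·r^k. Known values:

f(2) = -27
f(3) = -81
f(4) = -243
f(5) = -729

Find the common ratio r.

Consecutive ratio: -81/(-27) = 3, and -243/(-81) = 3, so r = 3.
Then A·3^2 = -27 gives A = -3, and f(k) = -3·3^k.

3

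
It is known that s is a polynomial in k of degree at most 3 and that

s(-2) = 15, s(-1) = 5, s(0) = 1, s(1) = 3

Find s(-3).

31

First differences: -10, -4, 2. Second differences: 6, 6.
Level-2 differences are constant, so s has degree 2.
Fitting a degree-2 polynomial gives s(k) = 3k² - k + 1.
Then s(-3) = 31.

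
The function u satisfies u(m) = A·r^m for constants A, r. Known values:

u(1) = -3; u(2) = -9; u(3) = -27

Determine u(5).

-243

Consecutive ratio: -9/(-3) = 3, and -27/(-9) = 3, so r = 3.
Then A·3^1 = -3 gives A = -1, and u(m) = -1·3^m.
u(5) = -1·3^5 = -243.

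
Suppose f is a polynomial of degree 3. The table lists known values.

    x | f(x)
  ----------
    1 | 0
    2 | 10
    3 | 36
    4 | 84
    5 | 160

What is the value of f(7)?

420

First differences: 10, 26, 48, 76. Second differences: 16, 22, 28. Third differences: 6, 6.
Level-3 differences are constant, so f has degree 3.
Fitting a degree-3 polynomial gives f(x) = x³ + 2x² - 3x.
Then f(7) = 420.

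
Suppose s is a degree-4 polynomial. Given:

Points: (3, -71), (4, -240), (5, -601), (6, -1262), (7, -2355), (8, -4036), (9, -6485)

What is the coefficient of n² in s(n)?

1

First differences: -169, -361, -661, -1093, -1681, -2449. Second differences: -192, -300, -432, -588, -768. Third differences: -108, -132, -156, -180. Fourth differences: -24, -24, -24.
Level-4 differences are constant, so s has degree 4.
Fitting a degree-4 polynomial gives s(n) = -n^4 + n² - n + 4.
The coefficient of n² is 1.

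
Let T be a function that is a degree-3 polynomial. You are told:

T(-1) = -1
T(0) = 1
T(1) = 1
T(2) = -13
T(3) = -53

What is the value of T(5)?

-259

First differences: 2, 0, -14, -40. Second differences: -2, -14, -26. Third differences: -12, -12.
Level-3 differences are constant, so T has degree 3.
Fitting a degree-3 polynomial gives T(m) = -2m³ - m² + 3m + 1.
Then T(5) = -259.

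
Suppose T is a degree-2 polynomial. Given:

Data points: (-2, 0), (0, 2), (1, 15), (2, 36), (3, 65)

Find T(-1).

-3

Write T(x) = ax² + bx + c; the 5 given values yield a linear system in the 3 coefficients.
Solving, T(x) = 4x² + 9x + 2.
Then T(-1) = -3.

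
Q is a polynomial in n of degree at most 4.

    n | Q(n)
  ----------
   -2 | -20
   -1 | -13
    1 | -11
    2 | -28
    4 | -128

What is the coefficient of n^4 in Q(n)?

0

Write Q(n) = an^4 + bn³ + cn² + dn + e; the 5 given values yield a linear system in the 5 coefficients.
Solving, the leading coefficient vanishes, and Q(n) = -n³ - 4n² + 2n - 8.
The coefficient of n^4 is 0.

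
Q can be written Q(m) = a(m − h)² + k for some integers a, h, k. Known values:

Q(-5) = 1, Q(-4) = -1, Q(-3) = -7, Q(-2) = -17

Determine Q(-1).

-31

First differences -2, -6, -10; second difference -4 = 2a, so a = -2.
Expanding, the m-coefficient is −2ah = 4h; matching it to the data gives h = -5, and then k = 1.
So Q(m) = -2(m + 5)² + 1.
Q(-1) = -2·4² + 1 = -31.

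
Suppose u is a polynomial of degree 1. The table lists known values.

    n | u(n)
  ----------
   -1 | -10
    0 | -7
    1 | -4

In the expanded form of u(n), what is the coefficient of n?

First differences: 3, 3.
Level-1 differences are constant, so u has degree 1.
Fitting a degree-1 polynomial gives u(n) = 3n - 7.
The coefficient of n is 3.

3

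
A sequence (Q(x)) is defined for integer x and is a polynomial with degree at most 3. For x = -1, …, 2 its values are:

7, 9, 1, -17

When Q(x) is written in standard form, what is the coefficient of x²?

-5

First differences: 2, -8, -18. Second differences: -10, -10.
Level-2 differences are constant, so Q has degree 2.
Fitting a degree-2 polynomial gives Q(x) = -5x² - 3x + 9.
The coefficient of x² is -5.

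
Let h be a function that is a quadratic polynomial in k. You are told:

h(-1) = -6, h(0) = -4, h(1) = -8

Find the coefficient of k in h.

-1

Write h(k) = ak² + bk + c; the 3 given values yield a linear system in the 3 coefficients.
Solving, h(k) = -3k² - k - 4.
The coefficient of k is -1.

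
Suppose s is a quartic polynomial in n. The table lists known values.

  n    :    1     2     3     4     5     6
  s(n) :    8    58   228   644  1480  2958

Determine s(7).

5348

First differences: 50, 170, 416, 836, 1478. Second differences: 120, 246, 420, 642. Third differences: 126, 174, 222. Fourth differences: 48, 48.
Level-4 differences are constant, so s has degree 4.
Extending the table by one column gives the next first difference 2390, so s(7) = 2958 + 2390 = 5348.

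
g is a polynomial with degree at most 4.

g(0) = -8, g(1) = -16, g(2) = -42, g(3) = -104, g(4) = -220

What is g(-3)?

Write g(m) = am^4 + bm³ + cm² + dm + e; the 5 given values yield a linear system in the 5 coefficients.
Solving, the leading coefficient vanishes, and g(m) = -3m³ - 5m - 8.
Then g(-3) = 88.

88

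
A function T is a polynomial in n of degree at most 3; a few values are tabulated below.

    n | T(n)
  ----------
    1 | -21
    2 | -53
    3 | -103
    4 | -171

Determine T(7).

Write T(n) = an³ + bn² + cn + d; the 4 given values yield a linear system in the 4 coefficients.
Solving, the leading coefficient vanishes, and T(n) = -9n² - 5n - 7.
Then T(7) = -483.

-483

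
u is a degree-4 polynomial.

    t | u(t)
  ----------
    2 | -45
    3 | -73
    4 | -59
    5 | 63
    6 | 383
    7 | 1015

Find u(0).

First differences: -28, 14, 122, 320, 632. Second differences: 42, 108, 198, 312. Third differences: 66, 90, 114. Fourth differences: 24, 24.
Level-4 differences are constant, so u has degree 4.
Fitting a degree-4 polynomial gives u(t) = t^4 - 3t³ - 7t² - t - 7.
Then u(0) = -7.

-7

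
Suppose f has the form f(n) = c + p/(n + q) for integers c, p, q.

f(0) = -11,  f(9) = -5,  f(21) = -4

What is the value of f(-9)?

1

(f(n) − c)(n + q) = p for each data point; the three points give a linear system in c and q, then p follows.
Solving: c = -3, q = 3, p = -24, so f(n) = -3 − 24/(n + 3).
Then f(-9) = -3 − 24/(-6) = 1.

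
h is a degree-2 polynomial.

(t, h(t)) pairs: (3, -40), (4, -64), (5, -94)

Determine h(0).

Write h(t) = at² + bt + c; the 3 given values yield a linear system in the 3 coefficients.
Solving, h(t) = -3t² - 3t - 4.
Then h(0) = -4.

-4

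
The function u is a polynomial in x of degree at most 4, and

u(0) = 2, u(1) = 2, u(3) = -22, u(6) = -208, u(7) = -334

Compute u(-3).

26

Write u(x) = ax^4 + bx³ + cx² + dx + e; the 5 given values yield a linear system in the 5 coefficients.
Solving, the leading coefficient vanishes, and u(x) = -x³ + x + 2.
Then u(-3) = 26.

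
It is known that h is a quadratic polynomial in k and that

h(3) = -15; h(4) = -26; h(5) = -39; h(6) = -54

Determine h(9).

First differences: -11, -13, -15. Second differences: -2, -2.
Level-2 differences are constant, so h has degree 2.
Fitting a degree-2 polynomial gives h(k) = -k² - 4k + 6.
Then h(9) = -111.

-111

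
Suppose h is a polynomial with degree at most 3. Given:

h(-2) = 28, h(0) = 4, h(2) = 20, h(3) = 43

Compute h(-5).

Write h(t) = at³ + bt² + ct + d; the 4 given values yield a linear system in the 4 coefficients.
Solving, the leading coefficient vanishes, and h(t) = 5t² - 2t + 4.
Then h(-5) = 139.

139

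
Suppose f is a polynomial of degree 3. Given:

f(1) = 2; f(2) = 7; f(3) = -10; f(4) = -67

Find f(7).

Write f(x) = ax³ + bx² + cx + d; the 4 given values yield a linear system in the 4 coefficients.
Solving, f(x) = -3x³ + 7x² + 5x - 7.
Then f(7) = -658.

-658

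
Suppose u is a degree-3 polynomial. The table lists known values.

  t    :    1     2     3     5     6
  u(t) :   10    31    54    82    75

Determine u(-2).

Write u(t) = at³ + bt² + ct + d; the 5 given values yield a linear system in the 4 coefficients.
Solving, u(t) = -t³ + 7t² + 7t - 3.
Then u(-2) = 19.

19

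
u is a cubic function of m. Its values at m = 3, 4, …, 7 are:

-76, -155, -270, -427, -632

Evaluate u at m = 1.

First differences: -79, -115, -157, -205. Second differences: -36, -42, -48. Third differences: -6, -6.
Level-3 differences are constant, so u has degree 3.
Fitting a degree-3 polynomial gives u(m) = -m³ - 6m² + 5.
Then u(1) = -2.

-2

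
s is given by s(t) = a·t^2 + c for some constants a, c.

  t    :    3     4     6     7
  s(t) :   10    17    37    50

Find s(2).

5

From s(3) = 10 and s(4) = 17: 9a + c = 10 and 16a + c = 17.
Subtracting: 7a = 7, so a = 1; then c = 10 − 1·9 = 1.
So s(t) = 1t² + 1, and s(2) = 5.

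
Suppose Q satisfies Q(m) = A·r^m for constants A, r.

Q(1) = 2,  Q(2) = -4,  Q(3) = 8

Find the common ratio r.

-2

Consecutive ratio: -4/2 = -2, and 8/(-4) = -2, so r = -2.
Then A·(-2)^1 = 2 gives A = -1, and Q(m) = -1·(-2)^m.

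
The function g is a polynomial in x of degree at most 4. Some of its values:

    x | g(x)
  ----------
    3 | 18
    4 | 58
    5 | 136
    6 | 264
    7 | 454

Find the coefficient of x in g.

First differences: 40, 78, 128, 190. Second differences: 38, 50, 62. Third differences: 12, 12.
Level-3 differences are constant, so g has degree 3.
Fitting a degree-3 polynomial gives g(x) = 2x³ - 5x² + x + 6.
The coefficient of x is 1.

1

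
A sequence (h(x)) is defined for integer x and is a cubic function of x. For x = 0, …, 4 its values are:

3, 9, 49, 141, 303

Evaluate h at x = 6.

First differences: 6, 40, 92, 162. Second differences: 34, 52, 70. Third differences: 18, 18.
Level-3 differences are constant, so h has degree 3.
Fitting a degree-3 polynomial gives h(x) = 3x³ + 8x² - 5x + 3.
Then h(6) = 909.

909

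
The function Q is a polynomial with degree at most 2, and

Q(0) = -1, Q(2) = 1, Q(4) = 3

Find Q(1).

0

Write Q(t) = at² + bt + c; the 3 given values yield a linear system in the 3 coefficients.
Solving, the leading coefficient vanishes, and Q(t) = t - 1.
Then Q(1) = 0.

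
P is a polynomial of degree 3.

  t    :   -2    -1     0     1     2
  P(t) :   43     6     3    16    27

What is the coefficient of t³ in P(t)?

-3

Write P(t) = at³ + bt² + ct + d; the 5 given values yield a linear system in the 4 coefficients.
Solving, P(t) = -3t³ + 8t² + 8t + 3.
The coefficient of t³ is -3.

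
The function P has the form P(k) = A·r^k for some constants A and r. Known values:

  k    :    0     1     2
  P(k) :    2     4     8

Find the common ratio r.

2

Consecutive ratio: 4/2 = 2, and 8/4 = 2, so r = 2.
Then A·2^0 = 2 gives A = 2, and P(k) = 2·2^k.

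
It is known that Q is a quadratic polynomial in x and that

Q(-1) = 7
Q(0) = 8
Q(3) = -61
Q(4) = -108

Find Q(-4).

-68

Write Q(x) = ax² + bx + c; the 4 given values yield a linear system in the 3 coefficients.
Solving, Q(x) = -6x² - 5x + 8.
Then Q(-4) = -68.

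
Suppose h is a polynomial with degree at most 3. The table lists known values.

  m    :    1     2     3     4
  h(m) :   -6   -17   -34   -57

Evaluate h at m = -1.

-2

Write h(m) = am³ + bm² + cm + d; the 4 given values yield a linear system in the 4 coefficients.
Solving, the leading coefficient vanishes, and h(m) = -3m² - 2m - 1.
Then h(-1) = -2.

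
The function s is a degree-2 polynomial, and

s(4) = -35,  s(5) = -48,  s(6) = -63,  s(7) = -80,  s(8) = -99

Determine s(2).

-15

First differences: -13, -15, -17, -19. Second differences: -2, -2, -2.
Level-2 differences are constant, so s has degree 2.
Fitting a degree-2 polynomial gives s(t) = -t² - 4t - 3.
Then s(2) = -15.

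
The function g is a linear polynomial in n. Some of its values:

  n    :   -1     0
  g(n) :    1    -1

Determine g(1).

-3

Write g(n) = an + b; the 2 given values yield a linear system in the 2 coefficients.
Solving, g(n) = -2n - 1.
Then g(1) = -3.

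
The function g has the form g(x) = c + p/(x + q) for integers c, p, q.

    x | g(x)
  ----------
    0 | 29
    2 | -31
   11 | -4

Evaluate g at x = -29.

0

(g(x) − c)(x + q) = p for each data point; the three points give a linear system in c and q, then p follows.
Solving: c = -1, q = -1, p = -30, so g(x) = -1 − 30/(x − 1).
Then g(-29) = -1 − 30/(-30) = 0.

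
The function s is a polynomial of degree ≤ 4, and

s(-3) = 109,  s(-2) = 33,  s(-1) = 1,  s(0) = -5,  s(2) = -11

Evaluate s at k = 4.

Write s(k) = ak^4 + bk³ + ck² + dk + e; the 5 given values yield a linear system in the 5 coefficients.
Solving, the leading coefficient vanishes, and s(k) = -3k³ + 4k² + k - 5.
Then s(4) = -129.

-129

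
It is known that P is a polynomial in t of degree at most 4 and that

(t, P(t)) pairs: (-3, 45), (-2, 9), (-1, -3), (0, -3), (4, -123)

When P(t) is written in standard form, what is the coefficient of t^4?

0

Write P(t) = at^4 + bt³ + ct² + dt + e; the 5 given values yield a linear system in the 5 coefficients.
Solving, the leading coefficient vanishes, and P(t) = -2t³ + 2t - 3.
The coefficient of t^4 is 0.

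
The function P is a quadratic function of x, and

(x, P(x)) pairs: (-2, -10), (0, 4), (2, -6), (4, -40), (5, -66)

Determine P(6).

-98

Write P(x) = ax² + bx + c; the 5 given values yield a linear system in the 3 coefficients.
Solving, P(x) = -3x² + x + 4.
Then P(6) = -98.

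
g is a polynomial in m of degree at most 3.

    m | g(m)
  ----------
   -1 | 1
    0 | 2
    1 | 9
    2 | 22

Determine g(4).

First differences: 1, 7, 13. Second differences: 6, 6.
Level-2 differences are constant, so g has degree 2.
Fitting a degree-2 polynomial gives g(m) = 3m² + 4m + 2.
Then g(4) = 66.

66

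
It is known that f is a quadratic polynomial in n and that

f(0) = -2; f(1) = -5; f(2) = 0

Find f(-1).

9

Write f(n) = an² + bn + c; the 3 given values yield a linear system in the 3 coefficients.
Solving, f(n) = 4n² - 7n - 2.
Then f(-1) = 9.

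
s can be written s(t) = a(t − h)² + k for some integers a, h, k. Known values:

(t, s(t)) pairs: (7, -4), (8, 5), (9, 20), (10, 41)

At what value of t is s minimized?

6

First differences 9, 15, 21; second difference 6 = 2a, so a = 3.
Expanding, the t-coefficient is −2ah = -6h; matching it to the data gives h = 6, and then k = -7.
So s(t) = 3(t − 6)² − 7.
Hence h = 6.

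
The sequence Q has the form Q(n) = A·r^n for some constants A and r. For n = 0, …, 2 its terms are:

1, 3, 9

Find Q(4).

Consecutive ratio: 3/1 = 3, and 9/3 = 3, so r = 3.
Then A·3^0 = 1 gives A = 1, and Q(n) = 1·3^n.
Q(4) = 1·3^4 = 81.

81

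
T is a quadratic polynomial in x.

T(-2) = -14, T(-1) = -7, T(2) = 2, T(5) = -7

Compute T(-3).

Write T(x) = ax² + bx + c; the 4 given values yield a linear system in the 3 coefficients.
Solving, T(x) = -x² + 4x - 2.
Then T(-3) = -23.

-23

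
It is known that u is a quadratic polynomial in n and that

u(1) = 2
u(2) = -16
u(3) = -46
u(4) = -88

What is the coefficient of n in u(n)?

0

First differences: -18, -30, -42. Second differences: -12, -12.
Level-2 differences are constant, so u has degree 2.
Fitting a degree-2 polynomial gives u(n) = -6n² + 8.
The coefficient of n is 0.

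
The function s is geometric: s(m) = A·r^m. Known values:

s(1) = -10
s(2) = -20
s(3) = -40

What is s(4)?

Consecutive ratio: -20/(-10) = 2, and -40/(-20) = 2, so r = 2.
Then A·2^1 = -10 gives A = -5, and s(m) = -5·2^m.
s(4) = -5·2^4 = -80.

-80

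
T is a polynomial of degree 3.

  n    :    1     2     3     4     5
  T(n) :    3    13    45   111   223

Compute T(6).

393

First differences: 10, 32, 66, 112. Second differences: 22, 34, 46. Third differences: 12, 12.
Level-3 differences are constant, so T has degree 3.
Fitting a degree-3 polynomial gives T(n) = 2n³ - n² - n + 3.
Then T(6) = 393.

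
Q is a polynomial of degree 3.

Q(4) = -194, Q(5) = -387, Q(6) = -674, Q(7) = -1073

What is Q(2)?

Write Q(k) = ak³ + bk² + ck + d; the 4 given values yield a linear system in the 4 coefficients.
Solving, Q(k) = -3k³ - 2k² + 8k - 2.
Then Q(2) = -18.

-18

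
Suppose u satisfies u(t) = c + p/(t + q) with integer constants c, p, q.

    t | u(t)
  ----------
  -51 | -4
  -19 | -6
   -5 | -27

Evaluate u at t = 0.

(u(t) − c)(t + q) = p for each data point; the three points give a linear system in c and q, then p follows.
Solving: c = -3, q = 3, p = 48, so u(t) = -3 + 48/(t + 3).
Then u(0) = -3 + 48/3 = 13.

13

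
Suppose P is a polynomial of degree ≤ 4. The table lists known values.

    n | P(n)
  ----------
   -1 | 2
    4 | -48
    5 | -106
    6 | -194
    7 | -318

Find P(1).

Write P(n) = an^4 + bn³ + cn² + dn + e; the 5 given values yield a linear system in the 5 coefficients.
Solving, the leading coefficient vanishes, and P(n) = -n³ + 3n + 4.
Then P(1) = 6.

6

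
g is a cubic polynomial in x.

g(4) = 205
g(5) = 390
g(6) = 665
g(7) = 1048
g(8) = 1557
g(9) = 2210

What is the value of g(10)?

First differences: 185, 275, 383, 509, 653. Second differences: 90, 108, 126, 144. Third differences: 18, 18, 18.
Level-3 differences are constant, so g has degree 3.
Extending the table by one column gives the next first difference 815, so g(10) = 2210 + 815 = 3025.

3025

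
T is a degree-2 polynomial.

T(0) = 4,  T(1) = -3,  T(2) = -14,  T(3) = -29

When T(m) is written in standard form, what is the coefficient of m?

First differences: -7, -11, -15. Second differences: -4, -4.
Level-2 differences are constant, so T has degree 2.
Fitting a degree-2 polynomial gives T(m) = -2m² - 5m + 4.
The coefficient of m is -5.

-5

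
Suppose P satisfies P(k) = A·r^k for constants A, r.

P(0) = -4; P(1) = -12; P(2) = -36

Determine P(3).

Consecutive ratio: -12/(-4) = 3, and -36/(-12) = 3, so r = 3.
Then A·3^0 = -4 gives A = -4, and P(k) = -4·3^k.
P(3) = -4·3^3 = -108.

-108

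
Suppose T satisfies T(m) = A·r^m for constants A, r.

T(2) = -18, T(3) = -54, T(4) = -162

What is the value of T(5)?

Consecutive ratio: -54/(-18) = 3, and -162/(-54) = 3, so r = 3.
Then A·3^2 = -18 gives A = -2, and T(m) = -2·3^m.
T(5) = -2·3^5 = -486.

-486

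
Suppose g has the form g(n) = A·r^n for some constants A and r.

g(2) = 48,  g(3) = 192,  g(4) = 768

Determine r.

4

Consecutive ratio: 192/48 = 4, and 768/192 = 4, so r = 4.
Then A·4^2 = 48 gives A = 3, and g(n) = 3·4^n.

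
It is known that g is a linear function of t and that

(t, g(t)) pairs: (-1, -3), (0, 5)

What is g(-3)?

-19

Write g(t) = at + b; the 2 given values yield a linear system in the 2 coefficients.
Solving, g(t) = 8t + 5.
Then g(-3) = -19.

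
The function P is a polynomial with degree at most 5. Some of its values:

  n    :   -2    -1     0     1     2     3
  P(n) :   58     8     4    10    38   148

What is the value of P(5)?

1094

First differences: -50, -4, 6, 28, 110. Second differences: 46, 10, 22, 82. Third differences: -36, 12, 60. Fourth differences: 48, 48.
Level-4 differences are constant, so P has degree 4.
Fitting a degree-4 polynomial gives P(n) = 2n^4 - 2n³ + 3n² + 3n + 4.
Then P(5) = 1094.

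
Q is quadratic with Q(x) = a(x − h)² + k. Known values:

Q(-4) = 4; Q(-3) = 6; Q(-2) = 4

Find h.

-3

First differences 2, -2; second difference -4 = 2a, so a = -2.
Expanding, the x-coefficient is −2ah = 4h; matching it to the data gives h = -3, and then k = 6.
So Q(x) = -2(x + 3)² + 6.
Hence h = -3.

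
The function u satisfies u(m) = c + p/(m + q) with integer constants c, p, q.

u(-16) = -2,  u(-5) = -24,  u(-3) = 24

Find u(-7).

-8

(u(m) − c)(m + q) = p for each data point; the three points give a linear system in c and q, then p follows.
Solving: c = 0, q = 4, p = 24, so u(m) = 24/(m + 4).
Then u(-7) = 0 + 24/(-3) = -8.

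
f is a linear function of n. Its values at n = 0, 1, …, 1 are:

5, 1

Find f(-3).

17

Write f(n) = an + b; the 2 given values yield a linear system in the 2 coefficients.
Solving, f(n) = -4n + 5.
Then f(-3) = 17.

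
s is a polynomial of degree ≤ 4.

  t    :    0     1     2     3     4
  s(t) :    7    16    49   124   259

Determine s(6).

781

First differences: 9, 33, 75, 135. Second differences: 24, 42, 60. Third differences: 18, 18.
Level-3 differences are constant, so s has degree 3.
Fitting a degree-3 polynomial gives s(t) = 3t³ + 3t² + 3t + 7.
Then s(6) = 781.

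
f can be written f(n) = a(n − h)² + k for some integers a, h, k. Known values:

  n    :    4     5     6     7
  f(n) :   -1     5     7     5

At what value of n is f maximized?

First differences 6, 2, -2; second difference -4 = 2a, so a = -2.
Expanding, the n-coefficient is −2ah = 4h; matching it to the data gives h = 6, and then k = 7.
So f(n) = -2(n − 6)² + 7.
Hence h = 6.

6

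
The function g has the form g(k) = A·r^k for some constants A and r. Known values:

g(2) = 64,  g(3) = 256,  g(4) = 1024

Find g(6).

16384

Consecutive ratio: 256/64 = 4, and 1024/256 = 4, so r = 4.
Then A·4^2 = 64 gives A = 4, and g(k) = 4·4^k.
g(6) = 4·4^6 = 16384.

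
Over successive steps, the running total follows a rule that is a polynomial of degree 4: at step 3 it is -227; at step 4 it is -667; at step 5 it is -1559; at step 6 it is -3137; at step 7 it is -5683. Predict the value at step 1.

-7

Write the value at m as g(m).
Write g(m) = am^4 + bm³ + cm² + dm + e; the 5 given values yield a linear system in the 5 coefficients.
Solving, g(m) = -2m^4 - 3m³ + 4m² - 7m + 1.
Then g(1) = -7.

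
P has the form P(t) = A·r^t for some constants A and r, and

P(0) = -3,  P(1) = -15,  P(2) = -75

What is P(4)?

Consecutive ratio: -15/(-3) = 5, and -75/(-15) = 5, so r = 5.
Then A·5^0 = -3 gives A = -3, and P(t) = -3·5^t.
P(4) = -3·5^4 = -1875.

-1875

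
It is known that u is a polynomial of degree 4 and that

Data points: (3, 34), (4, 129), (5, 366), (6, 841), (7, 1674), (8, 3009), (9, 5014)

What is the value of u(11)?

11826

First differences: 95, 237, 475, 833, 1335, 2005. Second differences: 142, 238, 358, 502, 670. Third differences: 96, 120, 144, 168. Fourth differences: 24, 24, 24.
Level-4 differences are constant, so u has degree 4.
Fitting a degree-4 polynomial gives u(n) = n^4 - 2n³ - 2n² + 8n + 1.
Then u(11) = 11826.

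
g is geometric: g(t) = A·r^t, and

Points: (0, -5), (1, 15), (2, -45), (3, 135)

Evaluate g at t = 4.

-405

Consecutive ratio: 15/(-5) = -3, and -45/15 = -3, so r = -3.
Then A·(-3)^0 = -5 gives A = -5, and g(t) = -5·(-3)^t.
g(4) = -5·(-3)^4 = -405.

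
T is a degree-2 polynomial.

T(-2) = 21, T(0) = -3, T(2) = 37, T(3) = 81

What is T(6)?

Write T(k) = ak² + bk + c; the 4 given values yield a linear system in the 3 coefficients.
Solving, T(k) = 8k² + 4k - 3.
Then T(6) = 309.

309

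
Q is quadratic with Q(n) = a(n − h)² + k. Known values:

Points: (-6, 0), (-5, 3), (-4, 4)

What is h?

First differences 3, 1; second difference -2 = 2a, so a = -1.
Expanding, the n-coefficient is −2ah = 2h; matching it to the data gives h = -4, and then k = 4.
So Q(n) = -1(n + 4)² + 4.
Hence h = -4.

-4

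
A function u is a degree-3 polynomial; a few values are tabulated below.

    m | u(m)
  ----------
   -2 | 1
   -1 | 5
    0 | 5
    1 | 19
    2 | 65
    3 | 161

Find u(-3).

Write u(m) = am³ + bm² + cm + d; the 6 given values yield a linear system in the 4 coefficients.
Solving, u(m) = 3m³ + 7m² + 4m + 5.
Then u(-3) = -25.

-25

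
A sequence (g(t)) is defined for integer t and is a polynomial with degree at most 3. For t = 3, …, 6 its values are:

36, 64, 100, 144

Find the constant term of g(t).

0

Write g(t) = at³ + bt² + ct + d; the 4 given values yield a linear system in the 4 coefficients.
Solving, the leading coefficient vanishes, and g(t) = 4t².
The constant term is g(0) = 0.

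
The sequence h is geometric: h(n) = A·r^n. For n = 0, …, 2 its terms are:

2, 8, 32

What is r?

4

Consecutive ratio: 8/2 = 4, and 32/8 = 4, so r = 4.
Then A·4^0 = 2 gives A = 2, and h(n) = 2·4^n.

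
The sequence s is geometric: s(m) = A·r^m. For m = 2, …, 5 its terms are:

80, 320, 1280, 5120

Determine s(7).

Consecutive ratio: 320/80 = 4, and 1280/320 = 4, so r = 4.
Then A·4^2 = 80 gives A = 5, and s(m) = 5·4^m.
s(7) = 5·4^7 = 81920.

81920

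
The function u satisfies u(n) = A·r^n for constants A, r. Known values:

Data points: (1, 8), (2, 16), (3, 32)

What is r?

Consecutive ratio: 16/8 = 2, and 32/16 = 2, so r = 2.
Then A·2^1 = 8 gives A = 4, and u(n) = 4·2^n.

2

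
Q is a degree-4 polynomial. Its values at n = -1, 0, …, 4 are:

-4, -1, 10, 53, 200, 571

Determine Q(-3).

First differences: 3, 11, 43, 147, 371. Second differences: 8, 32, 104, 224. Third differences: 24, 72, 120. Fourth differences: 48, 48.
Level-4 differences are constant, so Q has degree 4.
Fitting a degree-4 polynomial gives Q(n) = 2n^4 + 2n² + 7n - 1.
Then Q(-3) = 158.

158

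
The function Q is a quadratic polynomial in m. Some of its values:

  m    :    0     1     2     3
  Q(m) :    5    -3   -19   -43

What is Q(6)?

-163

First differences: -8, -16, -24. Second differences: -8, -8.
Level-2 differences are constant, so Q has degree 2.
Fitting a degree-2 polynomial gives Q(m) = -4m² - 4m + 5.
Then Q(6) = -163.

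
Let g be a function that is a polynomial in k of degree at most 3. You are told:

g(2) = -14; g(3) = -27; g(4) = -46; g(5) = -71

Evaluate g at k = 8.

First differences: -13, -19, -25. Second differences: -6, -6.
Level-2 differences are constant, so g has degree 2.
Fitting a degree-2 polynomial gives g(k) = -3k² + 2k - 6.
Then g(8) = -182.

-182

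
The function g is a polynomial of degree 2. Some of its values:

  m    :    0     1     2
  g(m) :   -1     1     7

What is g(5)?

Write g(m) = am² + bm + c; the 3 given values yield a linear system in the 3 coefficients.
Solving, g(m) = 2m² - 1.
Then g(5) = 49.

49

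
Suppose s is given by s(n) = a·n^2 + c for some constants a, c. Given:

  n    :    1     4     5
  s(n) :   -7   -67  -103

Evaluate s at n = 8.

From s(1) = -7 and s(4) = -67: 1a + c = -7 and 16a + c = -67.
Subtracting: 15a = -60, so a = -4; then c = -7 − (-4)·1 = -3.
So s(n) = -4n² − 3, and s(8) = -259.

-259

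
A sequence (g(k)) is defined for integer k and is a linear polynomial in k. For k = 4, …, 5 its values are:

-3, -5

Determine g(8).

-11

Write g(k) = ak + b; the 2 given values yield a linear system in the 2 coefficients.
Solving, g(k) = -2k + 5.
Then g(8) = -11.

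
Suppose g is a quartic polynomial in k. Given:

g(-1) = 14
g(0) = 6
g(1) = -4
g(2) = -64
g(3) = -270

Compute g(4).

Write g(k) = ak^4 + bk³ + ck² + dk + e; the 5 given values yield a linear system in the 5 coefficients.
Solving, g(k) = -2k^4 - 4k³ + k² - 5k + 6.
Then g(4) = -766.

-766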